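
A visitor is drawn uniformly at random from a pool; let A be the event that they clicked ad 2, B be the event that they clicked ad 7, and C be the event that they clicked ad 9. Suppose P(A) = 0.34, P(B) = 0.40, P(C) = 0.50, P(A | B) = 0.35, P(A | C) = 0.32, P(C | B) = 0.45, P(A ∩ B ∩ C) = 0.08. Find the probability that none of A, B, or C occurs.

0.16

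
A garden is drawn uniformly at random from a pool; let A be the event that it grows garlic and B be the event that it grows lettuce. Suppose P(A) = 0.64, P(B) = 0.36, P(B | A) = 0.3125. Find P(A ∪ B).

P(A ∩ B) = P(A)·P(B|A) = 0.64 × 0.3125 = 0.20
By inclusion-exclusion,
P(A ∪ B) = 0.64 + 0.36 − 0.20 = 0.80

0.80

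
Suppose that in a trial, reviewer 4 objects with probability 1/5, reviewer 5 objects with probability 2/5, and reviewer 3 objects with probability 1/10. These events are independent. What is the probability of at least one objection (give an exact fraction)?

Independence gives P(none) = ∏(1 − pᵢ).
P(none) = (1 − 1/5) × (1 − 2/5) × (1 − 1/10) = 4/5 × 3/5 × 9/10 = 54/125
P(at least one) = 1 − 54/125 = 71/125

71/125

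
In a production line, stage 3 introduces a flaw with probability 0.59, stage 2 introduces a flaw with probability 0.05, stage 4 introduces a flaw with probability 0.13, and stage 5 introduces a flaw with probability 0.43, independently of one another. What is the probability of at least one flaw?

0.80684695

P(none) = (1 − 0.59) × (1 − 0.05) × (1 − 0.13) × (1 − 0.43) = 0.41 × 0.95 × 0.87 × 0.57 = 0.19315305
P(at least one) = 1 − 0.19315305 = 0.80684695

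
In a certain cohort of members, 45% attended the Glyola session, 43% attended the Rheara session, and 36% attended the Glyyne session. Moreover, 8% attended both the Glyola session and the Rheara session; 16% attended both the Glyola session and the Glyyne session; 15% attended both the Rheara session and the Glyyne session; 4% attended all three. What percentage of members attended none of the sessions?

P(union) = 45 + 43 + 36 − 8 − 16 − 15 + 4 = 89%
P(none) = 100% − 89% = 11%

11%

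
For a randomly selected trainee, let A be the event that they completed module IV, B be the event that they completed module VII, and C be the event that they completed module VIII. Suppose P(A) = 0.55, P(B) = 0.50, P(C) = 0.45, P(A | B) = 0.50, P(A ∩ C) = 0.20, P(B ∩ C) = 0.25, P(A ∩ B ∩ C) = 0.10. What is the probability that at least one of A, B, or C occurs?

P(A ∩ B) = P(B)·P(A|B) = 0.50 × 0.50 = 0.25
P(A ∪ B ∪ C) = 0.55 + 0.50 + 0.45 − 0.25 − 0.20 − 0.25 + 0.10 = 0.90

0.90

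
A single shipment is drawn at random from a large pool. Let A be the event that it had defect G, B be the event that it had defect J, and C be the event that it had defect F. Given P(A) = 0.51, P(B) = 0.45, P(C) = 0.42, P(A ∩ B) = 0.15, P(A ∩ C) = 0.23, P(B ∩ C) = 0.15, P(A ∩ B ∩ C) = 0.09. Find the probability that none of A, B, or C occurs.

0.06

By inclusion-exclusion,
P(A ∪ B ∪ C) = 0.51 + 0.45 + 0.42 − 0.15 − 0.23 − 0.15 + 0.09 = 0.94
P(none) = 1 − 0.94 = 0.06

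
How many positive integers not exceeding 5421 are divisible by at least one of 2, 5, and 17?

3379

2710 + 1084 + 318 − 542 − 159 − 63 + 31 = 3379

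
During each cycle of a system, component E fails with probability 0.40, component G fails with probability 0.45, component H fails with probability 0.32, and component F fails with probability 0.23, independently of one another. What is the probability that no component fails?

P(none) = (1 − 0.40) × (1 − 0.45) × (1 − 0.32) × (1 − 0.23) = 0.60 × 0.55 × 0.68 × 0.77 = 0.172788

0.172788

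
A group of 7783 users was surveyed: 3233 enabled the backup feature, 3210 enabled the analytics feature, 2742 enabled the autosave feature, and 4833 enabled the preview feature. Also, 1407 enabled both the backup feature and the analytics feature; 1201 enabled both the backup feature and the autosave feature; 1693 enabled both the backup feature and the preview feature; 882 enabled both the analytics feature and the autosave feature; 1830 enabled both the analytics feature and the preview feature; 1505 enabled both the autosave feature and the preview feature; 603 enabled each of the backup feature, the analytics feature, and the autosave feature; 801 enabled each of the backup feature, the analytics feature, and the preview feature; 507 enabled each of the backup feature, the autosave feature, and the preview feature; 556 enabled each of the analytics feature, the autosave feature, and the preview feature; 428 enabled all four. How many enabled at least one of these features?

7539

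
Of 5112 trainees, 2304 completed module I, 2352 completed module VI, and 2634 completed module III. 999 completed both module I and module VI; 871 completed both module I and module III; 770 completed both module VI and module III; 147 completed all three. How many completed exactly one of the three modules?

2451

|exactly one| = 2304 + 2352 + 2634 − 2·999 − 2·871 − 2·770 + 3·147 = 2451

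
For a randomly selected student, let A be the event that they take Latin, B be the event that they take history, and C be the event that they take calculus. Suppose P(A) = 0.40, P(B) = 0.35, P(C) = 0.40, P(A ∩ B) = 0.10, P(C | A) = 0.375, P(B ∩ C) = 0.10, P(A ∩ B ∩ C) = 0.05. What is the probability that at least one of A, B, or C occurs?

P(A ∩ C) = P(A)·P(C|A) = 0.40 × 0.375 = 0.15
By inclusion–exclusion:
P(A ∪ B ∪ C) = 0.40 + 0.35 + 0.40 − 0.10 − 0.15 − 0.10 + 0.05 = 0.85

0.85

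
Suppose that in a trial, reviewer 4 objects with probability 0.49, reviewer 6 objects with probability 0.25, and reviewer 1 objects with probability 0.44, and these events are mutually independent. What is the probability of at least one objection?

0.7858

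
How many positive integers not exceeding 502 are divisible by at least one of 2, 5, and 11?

319

By inclusion–exclusion:
floor(502/2) + floor(502/5) + floor(502/11) − floor(502/10) − floor(502/22) − floor(502/55) + floor(502/110) = 251 + 100 + 45 − 50 − 22 − 9 + 4 = 319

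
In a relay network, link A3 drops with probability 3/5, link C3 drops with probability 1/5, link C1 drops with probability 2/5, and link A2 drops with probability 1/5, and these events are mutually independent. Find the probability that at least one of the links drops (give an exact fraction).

P(none) = (1 − 3/5) × (1 − 1/5) × (1 − 2/5) × (1 − 1/5) = 2/5 × 4/5 × 3/5 × 4/5 = 96/625
P(at least one) = 1 − 96/625 = 529/625

529/625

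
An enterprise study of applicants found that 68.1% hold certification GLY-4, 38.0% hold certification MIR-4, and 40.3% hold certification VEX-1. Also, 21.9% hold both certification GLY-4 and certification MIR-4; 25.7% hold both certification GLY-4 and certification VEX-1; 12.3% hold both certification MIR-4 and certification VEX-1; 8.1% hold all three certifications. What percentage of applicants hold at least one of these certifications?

94.6%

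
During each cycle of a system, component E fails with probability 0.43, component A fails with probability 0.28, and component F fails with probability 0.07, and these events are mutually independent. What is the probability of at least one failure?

P(none) = (1 − 0.43) × (1 − 0.28) × (1 − 0.07) = 0.57 × 0.72 × 0.93 = 0.381672
P(at least one) = 1 − 0.381672 = 0.618328

0.618328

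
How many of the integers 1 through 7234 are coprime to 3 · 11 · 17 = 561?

floor(7234/3) + floor(7234/11) + floor(7234/17) − floor(7234/33) − floor(7234/51) − floor(7234/187) + floor(7234/561) = 2411 + 657 + 425 − 219 − 141 − 38 + 12 = 3107
7234 − 3107 = 4127

4127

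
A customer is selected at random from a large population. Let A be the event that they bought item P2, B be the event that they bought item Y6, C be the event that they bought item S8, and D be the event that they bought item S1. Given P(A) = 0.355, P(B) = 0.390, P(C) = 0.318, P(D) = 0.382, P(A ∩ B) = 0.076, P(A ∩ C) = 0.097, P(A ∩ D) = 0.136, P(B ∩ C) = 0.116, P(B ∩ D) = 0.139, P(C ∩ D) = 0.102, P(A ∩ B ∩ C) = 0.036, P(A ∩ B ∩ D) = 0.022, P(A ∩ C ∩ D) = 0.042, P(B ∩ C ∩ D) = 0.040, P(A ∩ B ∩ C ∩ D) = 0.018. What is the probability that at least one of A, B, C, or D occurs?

0.901

P(A ∪ B ∪ C ∪ D) = 0.355 + 0.390 + 0.318 + 0.382 − 0.076 − 0.097 − 0.136 − 0.116 − 0.139 − 0.102 + 0.036 + 0.022 + 0.042 + 0.040 − 0.018 = 0.901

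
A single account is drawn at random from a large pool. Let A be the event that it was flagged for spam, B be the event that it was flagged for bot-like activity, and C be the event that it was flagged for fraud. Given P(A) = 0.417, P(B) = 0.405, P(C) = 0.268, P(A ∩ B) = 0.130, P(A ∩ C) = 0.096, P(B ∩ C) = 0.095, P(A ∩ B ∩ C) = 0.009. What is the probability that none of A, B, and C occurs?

P(A ∪ B ∪ C) = 0.417 + 0.405 + 0.268 − 0.130 − 0.096 − 0.095 + 0.009 = 0.778
P(none) = 1 − 0.778 = 0.222

0.222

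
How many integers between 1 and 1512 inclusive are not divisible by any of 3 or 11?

By inclusion–exclusion:
⌊1512/3⌋ + ⌊1512/11⌋ − ⌊1512/33⌋ = 504 + 137 − 45 = 596
1512 − 596 = 916

916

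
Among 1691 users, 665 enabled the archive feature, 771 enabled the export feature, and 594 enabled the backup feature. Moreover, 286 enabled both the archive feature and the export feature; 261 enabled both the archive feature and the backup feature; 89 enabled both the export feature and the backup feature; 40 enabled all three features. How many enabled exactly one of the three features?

Using the inclusion–exclusion count for exactly one event:
N(exactly one) = 665 + 771 + 594 − 2·286 − 2·261 − 2·89 + 3·40 = 878

878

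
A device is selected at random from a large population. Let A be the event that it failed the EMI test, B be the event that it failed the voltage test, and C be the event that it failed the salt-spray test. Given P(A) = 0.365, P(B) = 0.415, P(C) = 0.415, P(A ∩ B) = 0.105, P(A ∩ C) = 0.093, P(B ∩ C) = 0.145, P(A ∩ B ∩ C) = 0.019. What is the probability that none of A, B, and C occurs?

0.129

P(A ∪ B ∪ C) = 0.365 + 0.415 + 0.415 − 0.105 − 0.093 − 0.145 + 0.019 = 0.871
P(none) = 1 − 0.871 = 0.129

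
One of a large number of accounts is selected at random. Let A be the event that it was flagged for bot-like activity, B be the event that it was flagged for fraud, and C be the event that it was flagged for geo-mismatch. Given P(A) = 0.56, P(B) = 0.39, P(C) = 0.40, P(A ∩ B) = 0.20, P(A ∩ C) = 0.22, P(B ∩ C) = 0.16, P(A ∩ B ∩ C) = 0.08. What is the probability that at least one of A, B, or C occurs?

By inclusion–exclusion:
P(A ∪ B ∪ C) = 0.56 + 0.39 + 0.40 − 0.20 − 0.22 − 0.16 + 0.08 = 0.85

0.85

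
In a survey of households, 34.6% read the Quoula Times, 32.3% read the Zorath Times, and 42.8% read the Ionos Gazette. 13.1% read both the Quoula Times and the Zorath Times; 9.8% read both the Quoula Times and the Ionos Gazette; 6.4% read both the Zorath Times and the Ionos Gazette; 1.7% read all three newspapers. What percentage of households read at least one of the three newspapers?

Apply inclusion-exclusion:
P(at least one) = 34.6 + 32.3 + 42.8 − 13.1 − 9.8 − 6.4 + 1.7 = 82.1%

82.1%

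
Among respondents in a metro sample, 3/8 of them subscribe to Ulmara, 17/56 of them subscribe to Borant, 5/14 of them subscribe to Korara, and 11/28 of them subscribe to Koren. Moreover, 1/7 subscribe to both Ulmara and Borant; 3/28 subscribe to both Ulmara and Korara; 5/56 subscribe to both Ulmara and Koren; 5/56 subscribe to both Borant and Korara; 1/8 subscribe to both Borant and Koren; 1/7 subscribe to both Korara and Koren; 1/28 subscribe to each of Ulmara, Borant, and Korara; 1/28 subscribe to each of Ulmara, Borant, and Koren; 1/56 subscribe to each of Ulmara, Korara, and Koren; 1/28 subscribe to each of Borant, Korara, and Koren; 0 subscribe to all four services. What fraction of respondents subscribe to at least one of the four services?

P(union) = 3/8 + 17/56 + 5/14 + 11/28 − 1/7 − 3/28 − 5/56 − 5/56 − 1/8 − 1/7 + 1/28 + 1/28 + 1/56 + 1/28 − 0 = 6/7

6/7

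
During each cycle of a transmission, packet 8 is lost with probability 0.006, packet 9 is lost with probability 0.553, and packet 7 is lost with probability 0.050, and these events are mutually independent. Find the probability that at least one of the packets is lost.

P(none) = (1 − 0.006) × (1 − 0.553) × (1 − 0.050) = 0.994 × 0.447 × 0.950 = 0.4221021
P(at least one) = 1 − 0.4221021 = 0.5778979

0.5778979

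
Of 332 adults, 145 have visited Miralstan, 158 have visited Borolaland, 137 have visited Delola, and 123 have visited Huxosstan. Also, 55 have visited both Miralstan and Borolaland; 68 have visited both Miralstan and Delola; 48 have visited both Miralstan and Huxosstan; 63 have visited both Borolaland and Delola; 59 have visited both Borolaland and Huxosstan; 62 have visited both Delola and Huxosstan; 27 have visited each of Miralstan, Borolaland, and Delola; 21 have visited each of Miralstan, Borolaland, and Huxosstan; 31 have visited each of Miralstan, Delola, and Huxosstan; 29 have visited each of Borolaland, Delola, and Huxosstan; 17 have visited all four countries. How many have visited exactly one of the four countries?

109

By inclusion–exclusion (exactly-one form):
N(exactly one) = 145 + 158 + 137 + 123 − 2·55 − 2·68 − 2·48 − 2·63 − 2·59 − 2·62 + 3·27 + 3·21 + 3·31 + 3·29 − 4·17 = 109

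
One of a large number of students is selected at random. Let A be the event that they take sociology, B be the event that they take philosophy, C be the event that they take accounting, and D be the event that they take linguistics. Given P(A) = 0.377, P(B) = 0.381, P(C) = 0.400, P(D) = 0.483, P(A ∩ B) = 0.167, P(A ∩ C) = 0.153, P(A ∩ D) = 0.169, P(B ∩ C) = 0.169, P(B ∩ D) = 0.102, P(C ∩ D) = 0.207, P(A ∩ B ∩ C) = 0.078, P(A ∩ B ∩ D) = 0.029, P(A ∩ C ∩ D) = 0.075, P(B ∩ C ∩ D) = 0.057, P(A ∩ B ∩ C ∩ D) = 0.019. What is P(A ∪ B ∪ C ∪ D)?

By inclusion-exclusion,
P(A ∪ B ∪ C ∪ D) = 0.377 + 0.381 + 0.400 + 0.483 − 0.167 − 0.153 − 0.169 − 0.169 − 0.102 − 0.207 + 0.078 + 0.029 + 0.075 + 0.057 − 0.019 = 0.894

0.894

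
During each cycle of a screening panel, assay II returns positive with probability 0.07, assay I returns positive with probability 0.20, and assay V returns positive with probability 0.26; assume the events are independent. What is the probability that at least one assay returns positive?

P(none) = (1 − 0.07) × (1 − 0.20) × (1 − 0.26) = 0.93 × 0.80 × 0.74 = 0.55056
P(at least one) = 1 − 0.55056 = 0.44944

0.44944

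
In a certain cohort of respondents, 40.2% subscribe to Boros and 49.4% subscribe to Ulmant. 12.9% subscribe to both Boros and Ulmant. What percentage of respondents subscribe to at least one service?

By inclusion–exclusion:
P(at least one) = 40.2 + 49.4 − 12.9 = 76.7%

76.7%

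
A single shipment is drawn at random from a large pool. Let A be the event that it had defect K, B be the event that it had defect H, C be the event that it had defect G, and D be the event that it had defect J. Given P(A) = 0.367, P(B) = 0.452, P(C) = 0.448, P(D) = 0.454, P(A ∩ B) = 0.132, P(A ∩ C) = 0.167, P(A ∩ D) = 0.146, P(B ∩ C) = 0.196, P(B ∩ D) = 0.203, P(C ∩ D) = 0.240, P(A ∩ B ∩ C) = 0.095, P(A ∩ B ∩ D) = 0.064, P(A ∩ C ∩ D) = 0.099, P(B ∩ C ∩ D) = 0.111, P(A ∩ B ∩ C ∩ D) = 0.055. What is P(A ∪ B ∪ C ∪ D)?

0.951

P(A ∪ B ∪ C ∪ D) = 0.367 + 0.452 + 0.448 + 0.454 − 0.132 − 0.167 − 0.146 − 0.196 − 0.203 − 0.240 + 0.095 + 0.064 + 0.099 + 0.111 − 0.055 = 0.951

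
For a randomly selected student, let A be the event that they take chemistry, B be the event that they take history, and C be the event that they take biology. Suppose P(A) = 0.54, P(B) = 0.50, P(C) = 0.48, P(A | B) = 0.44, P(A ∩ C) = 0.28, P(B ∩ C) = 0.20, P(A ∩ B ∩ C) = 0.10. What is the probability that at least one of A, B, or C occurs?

0.92

P(A ∩ B) = P(B)·P(A|B) = 0.50 × 0.44 = 0.22
P(A ∪ B ∪ C) = 0.54 + 0.50 + 0.48 − 0.22 − 0.28 − 0.20 + 0.10 = 0.92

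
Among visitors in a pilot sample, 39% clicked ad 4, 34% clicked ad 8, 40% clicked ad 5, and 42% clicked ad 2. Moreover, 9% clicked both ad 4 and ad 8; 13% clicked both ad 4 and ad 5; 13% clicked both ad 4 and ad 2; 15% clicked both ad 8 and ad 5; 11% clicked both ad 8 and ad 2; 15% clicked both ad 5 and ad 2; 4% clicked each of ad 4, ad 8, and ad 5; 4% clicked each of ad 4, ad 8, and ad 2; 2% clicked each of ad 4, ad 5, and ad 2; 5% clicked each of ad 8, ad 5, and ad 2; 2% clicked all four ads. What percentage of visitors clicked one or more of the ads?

By inclusion–exclusion:
P(≥1) = 39 + 34 + 40 + 42 − 9 − 13 − 13 − 15 − 11 − 15 + 4 + 4 + 2 + 5 − 2 = 92%

92%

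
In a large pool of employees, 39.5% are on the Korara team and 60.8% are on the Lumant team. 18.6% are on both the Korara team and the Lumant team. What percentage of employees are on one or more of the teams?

By inclusion-exclusion,
P(≥1) = 39.5 + 60.8 − 18.6 = 81.7%

81.7%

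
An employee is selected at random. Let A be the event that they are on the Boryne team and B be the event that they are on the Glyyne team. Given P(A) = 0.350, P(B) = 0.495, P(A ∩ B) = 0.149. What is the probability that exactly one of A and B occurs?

0.547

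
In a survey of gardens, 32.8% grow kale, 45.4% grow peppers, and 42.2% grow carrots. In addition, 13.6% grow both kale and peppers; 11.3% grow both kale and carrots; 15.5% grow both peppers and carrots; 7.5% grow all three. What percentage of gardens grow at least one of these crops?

87.5%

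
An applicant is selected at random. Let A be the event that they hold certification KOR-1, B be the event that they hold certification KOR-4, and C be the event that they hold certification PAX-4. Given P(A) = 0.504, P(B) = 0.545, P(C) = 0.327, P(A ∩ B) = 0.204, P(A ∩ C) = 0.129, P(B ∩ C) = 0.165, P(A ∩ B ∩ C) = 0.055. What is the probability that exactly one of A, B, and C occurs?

0.545

P(exactly one) = 0.504 + 0.545 + 0.327 − 2·0.204 − 2·0.129 − 2·0.165 + 3·0.055 = 0.545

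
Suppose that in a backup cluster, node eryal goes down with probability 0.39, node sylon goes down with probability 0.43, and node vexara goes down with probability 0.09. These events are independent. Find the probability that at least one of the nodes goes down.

P(none) = (1 − 0.39) × (1 − 0.43) × (1 − 0.09) = 0.61 × 0.57 × 0.91 = 0.316407
P(at least one) = 1 − 0.316407 = 0.683593

0.683593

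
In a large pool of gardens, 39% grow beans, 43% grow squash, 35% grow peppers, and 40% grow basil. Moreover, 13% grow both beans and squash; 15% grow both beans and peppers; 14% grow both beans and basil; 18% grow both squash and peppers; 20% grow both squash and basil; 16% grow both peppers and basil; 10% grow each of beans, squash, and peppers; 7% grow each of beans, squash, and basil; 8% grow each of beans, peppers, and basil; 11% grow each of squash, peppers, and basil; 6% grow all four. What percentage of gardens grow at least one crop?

Using inclusion–exclusion:
P(at least one) = 39 + 43 + 35 + 40 − 13 − 15 − 14 − 18 − 20 − 16 + 10 + 7 + 8 + 11 − 6 = 91%

91%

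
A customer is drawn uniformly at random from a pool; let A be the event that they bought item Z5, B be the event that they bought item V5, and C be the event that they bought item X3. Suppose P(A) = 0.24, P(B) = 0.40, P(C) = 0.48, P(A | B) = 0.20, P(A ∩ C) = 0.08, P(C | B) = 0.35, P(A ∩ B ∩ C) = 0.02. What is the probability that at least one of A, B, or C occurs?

0.84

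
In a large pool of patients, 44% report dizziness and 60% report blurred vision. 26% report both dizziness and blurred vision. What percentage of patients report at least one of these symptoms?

78%

By inclusion–exclusion:
P(≥1) = 44 + 60 − 26 = 78%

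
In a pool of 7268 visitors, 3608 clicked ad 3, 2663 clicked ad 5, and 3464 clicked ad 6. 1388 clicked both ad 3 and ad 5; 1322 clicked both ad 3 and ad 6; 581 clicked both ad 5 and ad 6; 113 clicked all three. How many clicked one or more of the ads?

6557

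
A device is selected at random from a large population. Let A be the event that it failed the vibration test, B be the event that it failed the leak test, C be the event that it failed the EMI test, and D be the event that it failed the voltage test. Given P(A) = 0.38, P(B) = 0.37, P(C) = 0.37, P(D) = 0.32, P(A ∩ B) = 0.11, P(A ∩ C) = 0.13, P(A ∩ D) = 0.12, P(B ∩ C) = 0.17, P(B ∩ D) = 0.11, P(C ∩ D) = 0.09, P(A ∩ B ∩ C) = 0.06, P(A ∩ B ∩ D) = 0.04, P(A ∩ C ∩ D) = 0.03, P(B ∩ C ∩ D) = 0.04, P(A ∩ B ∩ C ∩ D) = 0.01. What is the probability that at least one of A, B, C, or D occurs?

0.87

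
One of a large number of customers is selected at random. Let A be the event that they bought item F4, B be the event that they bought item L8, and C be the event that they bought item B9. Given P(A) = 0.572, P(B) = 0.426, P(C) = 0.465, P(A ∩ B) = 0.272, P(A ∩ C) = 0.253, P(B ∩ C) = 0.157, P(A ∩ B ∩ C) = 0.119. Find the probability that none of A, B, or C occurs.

Inclusion–exclusion gives
P(A ∪ B ∪ C) = 0.572 + 0.426 + 0.465 − 0.272 − 0.253 − 0.157 + 0.119 = 0.900
P(none) = 1 − 0.900 = 0.100

0.100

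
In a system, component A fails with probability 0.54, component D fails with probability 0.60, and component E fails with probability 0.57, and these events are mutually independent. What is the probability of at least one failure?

0.92088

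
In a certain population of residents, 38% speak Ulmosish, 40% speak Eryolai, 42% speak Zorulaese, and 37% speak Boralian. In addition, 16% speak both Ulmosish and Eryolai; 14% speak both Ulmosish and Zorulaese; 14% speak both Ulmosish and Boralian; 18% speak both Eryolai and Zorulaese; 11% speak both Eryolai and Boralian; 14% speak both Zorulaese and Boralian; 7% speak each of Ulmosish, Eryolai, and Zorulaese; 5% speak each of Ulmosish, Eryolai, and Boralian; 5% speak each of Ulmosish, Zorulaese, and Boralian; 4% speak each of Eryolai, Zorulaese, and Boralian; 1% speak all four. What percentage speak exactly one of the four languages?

42%

Using the inclusion–exclusion count for exactly one event:
P(exactly one) = 38 + 40 + 42 + 37 − 2·16 − 2·14 − 2·14 − 2·18 − 2·11 − 2·14 + 3·7 + 3·5 + 3·5 + 3·4 − 4·1 = 42%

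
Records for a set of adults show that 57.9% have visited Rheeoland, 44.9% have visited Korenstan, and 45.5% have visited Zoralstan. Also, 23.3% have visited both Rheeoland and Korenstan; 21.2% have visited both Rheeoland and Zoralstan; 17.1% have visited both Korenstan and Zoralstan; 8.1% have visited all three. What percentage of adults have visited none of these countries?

By inclusion-exclusion,
P(at least one) = 57.9 + 44.9 + 45.5 − 23.3 − 21.2 − 17.1 + 8.1 = 94.8%
P(none) = 100% − 94.8% = 5.2%

5.2%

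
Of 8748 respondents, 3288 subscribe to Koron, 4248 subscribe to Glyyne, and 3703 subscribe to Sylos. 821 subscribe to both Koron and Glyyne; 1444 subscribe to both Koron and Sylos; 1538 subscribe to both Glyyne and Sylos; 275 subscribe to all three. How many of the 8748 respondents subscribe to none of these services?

1037

Using inclusion–exclusion:
|at least one| = 3288 + 4248 + 3703 − 821 − 1444 − 1538 + 275 = 7711
None: 8748 − 7711 = 1037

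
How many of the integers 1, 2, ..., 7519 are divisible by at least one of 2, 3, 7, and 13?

5536

Apply inclusion-exclusion:
⌊7519/2⌋ + ⌊7519/3⌋ + ⌊7519/7⌋ + ⌊7519/13⌋ − ⌊7519/6⌋ − ⌊7519/14⌋ − ⌊7519/26⌋ − ⌊7519/21⌋ − ⌊7519/39⌋ − ⌊7519/91⌋ + ⌊7519/42⌋ + ⌊7519/78⌋ + ⌊7519/182⌋ + ⌊7519/273⌋ − ⌊7519/546⌋ = 3759 + 2506 + 1074 + 578 − 1253 − 537 − 289 − 358 − 192 − 82 + 179 + 96 + 41 + 27 − 13 = 5536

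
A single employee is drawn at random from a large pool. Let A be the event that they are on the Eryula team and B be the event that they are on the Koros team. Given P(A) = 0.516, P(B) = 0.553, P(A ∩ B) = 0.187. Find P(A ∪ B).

0.882

By inclusion-exclusion,
P(A ∪ B) = 0.516 + 0.553 − 0.187 = 0.882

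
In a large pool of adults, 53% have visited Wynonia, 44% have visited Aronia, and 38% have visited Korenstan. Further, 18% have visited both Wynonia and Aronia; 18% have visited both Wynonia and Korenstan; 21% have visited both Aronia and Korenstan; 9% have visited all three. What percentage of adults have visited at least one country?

87%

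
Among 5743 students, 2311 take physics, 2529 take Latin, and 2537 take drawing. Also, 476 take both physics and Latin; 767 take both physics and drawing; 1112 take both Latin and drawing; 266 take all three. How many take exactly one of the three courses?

3465

N(exactly one) = 2311 + 2529 + 2537 − 2·476 − 2·767 − 2·1112 + 3·266 = 3465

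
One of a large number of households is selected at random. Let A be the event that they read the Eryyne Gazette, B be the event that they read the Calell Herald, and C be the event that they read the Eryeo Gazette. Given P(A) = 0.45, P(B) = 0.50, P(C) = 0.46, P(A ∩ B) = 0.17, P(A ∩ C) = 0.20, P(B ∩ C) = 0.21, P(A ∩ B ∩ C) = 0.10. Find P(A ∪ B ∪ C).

0.93

Using inclusion–exclusion:
P(A ∪ B ∪ C) = 0.45 + 0.50 + 0.46 − 0.17 − 0.20 − 0.21 + 0.10 = 0.93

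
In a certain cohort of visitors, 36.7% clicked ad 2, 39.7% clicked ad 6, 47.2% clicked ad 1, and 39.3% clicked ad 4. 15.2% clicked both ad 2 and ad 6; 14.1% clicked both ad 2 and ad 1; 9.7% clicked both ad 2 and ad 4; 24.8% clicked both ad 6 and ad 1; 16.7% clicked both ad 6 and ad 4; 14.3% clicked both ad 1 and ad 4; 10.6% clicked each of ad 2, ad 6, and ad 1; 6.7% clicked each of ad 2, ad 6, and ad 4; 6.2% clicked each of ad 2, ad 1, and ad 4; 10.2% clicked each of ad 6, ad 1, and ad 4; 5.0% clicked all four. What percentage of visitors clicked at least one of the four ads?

96.8%

Using inclusion–exclusion:
P(at least one) = 36.7 + 39.7 + 47.2 + 39.3 − 15.2 − 14.1 − 9.7 − 24.8 − 16.7 − 14.3 + 10.6 + 6.7 + 6.2 + 10.2 − 5.0 = 96.8%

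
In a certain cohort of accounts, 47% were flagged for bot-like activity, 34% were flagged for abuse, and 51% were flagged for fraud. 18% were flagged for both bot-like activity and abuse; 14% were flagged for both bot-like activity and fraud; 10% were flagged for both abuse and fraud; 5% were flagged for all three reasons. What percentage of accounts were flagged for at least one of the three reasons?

Apply inclusion-exclusion:
P(union) = 47 + 34 + 51 − 18 − 14 − 10 + 5 = 95%

95%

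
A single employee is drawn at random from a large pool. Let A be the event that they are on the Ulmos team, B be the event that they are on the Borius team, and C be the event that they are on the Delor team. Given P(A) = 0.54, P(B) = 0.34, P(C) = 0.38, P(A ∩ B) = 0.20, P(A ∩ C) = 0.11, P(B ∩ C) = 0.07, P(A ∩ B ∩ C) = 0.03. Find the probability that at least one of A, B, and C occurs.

By inclusion-exclusion,
P(A ∪ B ∪ C) = 0.54 + 0.34 + 0.38 − 0.20 − 0.11 − 0.07 + 0.03 = 0.91

0.91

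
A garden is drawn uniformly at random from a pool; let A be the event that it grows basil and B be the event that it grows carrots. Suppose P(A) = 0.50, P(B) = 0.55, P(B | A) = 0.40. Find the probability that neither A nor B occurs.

0.15

P(A ∩ B) = P(A)·P(B|A) = 0.50 × 0.40 = 0.20
By inclusion-exclusion,
P(A ∪ B) = 0.50 + 0.55 − 0.20 = 0.85
P(none) = 1 − 0.85 = 0.15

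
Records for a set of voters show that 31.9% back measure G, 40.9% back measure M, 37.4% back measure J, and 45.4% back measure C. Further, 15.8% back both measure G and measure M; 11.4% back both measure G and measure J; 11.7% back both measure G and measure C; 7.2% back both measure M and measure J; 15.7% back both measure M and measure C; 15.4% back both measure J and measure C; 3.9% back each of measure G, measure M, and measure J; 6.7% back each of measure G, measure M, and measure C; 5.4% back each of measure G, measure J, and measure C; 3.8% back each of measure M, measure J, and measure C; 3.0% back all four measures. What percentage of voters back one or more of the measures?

By inclusion–exclusion:
P(union) = 31.9 + 40.9 + 37.4 + 45.4 − 15.8 − 11.4 − 11.7 − 7.2 − 15.7 − 15.4 + 3.9 + 6.7 + 5.4 + 3.8 − 3.0 = 95.2%

95.2%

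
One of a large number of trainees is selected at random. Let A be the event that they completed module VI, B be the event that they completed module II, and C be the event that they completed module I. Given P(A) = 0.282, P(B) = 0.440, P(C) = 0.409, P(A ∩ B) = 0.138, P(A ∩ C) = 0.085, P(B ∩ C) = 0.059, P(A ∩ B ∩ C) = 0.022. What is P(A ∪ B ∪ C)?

0.871

By inclusion-exclusion,
P(A ∪ B ∪ C) = 0.282 + 0.440 + 0.409 − 0.138 − 0.085 − 0.059 + 0.022 = 0.871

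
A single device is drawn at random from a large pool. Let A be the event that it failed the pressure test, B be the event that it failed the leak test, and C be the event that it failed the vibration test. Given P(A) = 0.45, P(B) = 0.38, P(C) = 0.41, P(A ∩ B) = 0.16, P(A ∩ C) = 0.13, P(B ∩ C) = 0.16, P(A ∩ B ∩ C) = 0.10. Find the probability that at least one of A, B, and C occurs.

0.89

P(A ∪ B ∪ C) = 0.45 + 0.38 + 0.41 − 0.16 − 0.13 − 0.16 + 0.10 = 0.89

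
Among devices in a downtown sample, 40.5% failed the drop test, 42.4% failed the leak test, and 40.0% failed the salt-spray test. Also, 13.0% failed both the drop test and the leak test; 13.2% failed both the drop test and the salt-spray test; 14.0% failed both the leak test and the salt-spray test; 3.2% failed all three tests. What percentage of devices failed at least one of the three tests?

Inclusion–exclusion gives
P(at least one) = 40.5 + 42.4 + 40.0 − 13.0 − 13.2 − 14.0 + 3.2 = 85.9%

85.9%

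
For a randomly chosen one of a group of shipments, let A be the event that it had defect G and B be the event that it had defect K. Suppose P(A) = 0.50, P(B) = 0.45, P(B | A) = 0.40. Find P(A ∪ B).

P(A ∩ B) = P(A)·P(B|A) = 0.50 × 0.40 = 0.20
P(A ∪ B) = 0.50 + 0.45 − 0.20 = 0.75

0.75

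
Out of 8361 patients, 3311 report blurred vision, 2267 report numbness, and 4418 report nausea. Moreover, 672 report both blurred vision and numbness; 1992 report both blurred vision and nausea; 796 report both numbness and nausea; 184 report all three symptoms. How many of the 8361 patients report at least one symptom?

6720

By inclusion–exclusion:
N(≥1) = 3311 + 2267 + 4418 − 672 − 1992 − 796 + 184 = 6720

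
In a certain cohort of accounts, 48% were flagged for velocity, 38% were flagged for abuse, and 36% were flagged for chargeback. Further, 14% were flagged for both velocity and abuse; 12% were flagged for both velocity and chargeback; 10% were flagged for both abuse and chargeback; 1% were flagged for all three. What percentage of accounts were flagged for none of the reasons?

13%

Inclusion–exclusion gives
P(≥1) = 48 + 38 + 36 − 14 − 12 − 10 + 1 = 87%
P(none) = 100% − 87% = 13%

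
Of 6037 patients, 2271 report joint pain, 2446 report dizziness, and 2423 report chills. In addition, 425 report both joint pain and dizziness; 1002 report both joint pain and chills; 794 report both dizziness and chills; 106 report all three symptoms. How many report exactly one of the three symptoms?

3016

By inclusion–exclusion (exactly-one form):
N(exactly one) = 2271 + 2446 + 2423 − 2·425 − 2·1002 − 2·794 + 3·106 = 3016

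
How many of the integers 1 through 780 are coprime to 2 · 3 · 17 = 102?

245

By inclusion–exclusion:
390 + 260 + 45 − 130 − 22 − 15 + 7 = 535
780 − 535 = 245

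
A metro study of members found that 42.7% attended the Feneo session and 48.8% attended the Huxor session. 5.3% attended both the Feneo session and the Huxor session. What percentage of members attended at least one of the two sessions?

P(≥1) = 42.7 + 48.8 − 5.3 = 86.2%

86.2%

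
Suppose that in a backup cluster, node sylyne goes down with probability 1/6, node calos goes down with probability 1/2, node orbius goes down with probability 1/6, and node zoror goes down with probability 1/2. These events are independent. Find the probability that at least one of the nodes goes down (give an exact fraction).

119/144

Since the events are independent, P(none) is the product of the individual non-occurrence probabilities.
P(none) = (1 − 1/6) × (1 − 1/2) × (1 − 1/6) × (1 − 1/2) = 5/6 × 1/2 × 5/6 × 1/2 = 25/144
P(at least one) = 1 − 25/144 = 119/144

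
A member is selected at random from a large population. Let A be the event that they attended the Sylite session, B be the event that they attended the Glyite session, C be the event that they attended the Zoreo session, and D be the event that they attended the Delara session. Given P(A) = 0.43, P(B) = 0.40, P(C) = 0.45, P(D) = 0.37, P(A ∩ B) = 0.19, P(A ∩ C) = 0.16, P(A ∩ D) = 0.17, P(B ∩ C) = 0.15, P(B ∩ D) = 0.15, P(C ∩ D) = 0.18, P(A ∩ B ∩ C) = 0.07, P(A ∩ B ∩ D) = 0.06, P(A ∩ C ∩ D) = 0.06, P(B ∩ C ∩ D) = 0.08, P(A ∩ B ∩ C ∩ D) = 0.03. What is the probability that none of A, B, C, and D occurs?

P(A ∪ B ∪ C ∪ D) = 0.43 + 0.40 + 0.45 + 0.37 − 0.19 − 0.16 − 0.17 − 0.15 − 0.15 − 0.18 + 0.07 + 0.06 + 0.06 + 0.08 − 0.03 = 0.89
P(none) = 1 − 0.89 = 0.11

0.11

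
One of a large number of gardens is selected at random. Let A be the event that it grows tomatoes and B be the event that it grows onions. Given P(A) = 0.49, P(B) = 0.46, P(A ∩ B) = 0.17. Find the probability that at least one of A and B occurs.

0.78

By inclusion–exclusion:
P(A ∪ B) = 0.49 + 0.46 − 0.17 = 0.78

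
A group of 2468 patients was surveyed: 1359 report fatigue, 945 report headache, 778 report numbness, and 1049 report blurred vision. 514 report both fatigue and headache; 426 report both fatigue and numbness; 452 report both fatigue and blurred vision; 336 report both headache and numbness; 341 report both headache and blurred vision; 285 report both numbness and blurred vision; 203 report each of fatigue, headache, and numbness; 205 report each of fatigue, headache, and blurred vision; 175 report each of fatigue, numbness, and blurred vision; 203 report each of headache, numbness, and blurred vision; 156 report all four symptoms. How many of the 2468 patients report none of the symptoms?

61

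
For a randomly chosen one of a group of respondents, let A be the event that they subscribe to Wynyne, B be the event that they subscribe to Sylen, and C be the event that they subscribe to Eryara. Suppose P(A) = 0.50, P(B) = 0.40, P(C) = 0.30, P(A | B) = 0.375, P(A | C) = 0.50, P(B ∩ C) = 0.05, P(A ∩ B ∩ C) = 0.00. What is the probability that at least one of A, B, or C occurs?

P(A ∩ B) = P(B)·P(A|B) = 0.40 × 0.375 = 0.15
P(A ∩ C) = P(C)·P(A|C) = 0.30 × 0.50 = 0.15
P(A ∪ B ∪ C) = 0.50 + 0.40 + 0.30 − 0.15 − 0.15 − 0.05 + 0.00 = 0.85

0.85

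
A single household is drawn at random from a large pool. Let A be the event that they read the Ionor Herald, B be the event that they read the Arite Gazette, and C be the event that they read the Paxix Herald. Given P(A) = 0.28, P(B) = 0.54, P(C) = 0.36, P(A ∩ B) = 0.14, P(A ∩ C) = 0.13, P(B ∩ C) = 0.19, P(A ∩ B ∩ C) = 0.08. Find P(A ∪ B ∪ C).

P(A ∪ B ∪ C) = 0.28 + 0.54 + 0.36 − 0.14 − 0.13 − 0.19 + 0.08 = 0.80

0.80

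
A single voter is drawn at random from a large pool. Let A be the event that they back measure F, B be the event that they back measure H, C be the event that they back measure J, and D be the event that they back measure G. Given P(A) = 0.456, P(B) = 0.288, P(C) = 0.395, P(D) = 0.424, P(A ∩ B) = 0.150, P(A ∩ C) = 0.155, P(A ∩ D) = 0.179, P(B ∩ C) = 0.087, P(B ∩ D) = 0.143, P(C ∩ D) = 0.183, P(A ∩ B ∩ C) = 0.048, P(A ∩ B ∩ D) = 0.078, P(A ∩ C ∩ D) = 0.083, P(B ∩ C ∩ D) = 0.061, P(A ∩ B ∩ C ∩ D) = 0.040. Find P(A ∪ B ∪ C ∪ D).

Apply inclusion-exclusion:
P(A ∪ B ∪ C ∪ D) = 0.456 + 0.288 + 0.395 + 0.424 − 0.150 − 0.155 − 0.179 − 0.087 − 0.143 − 0.183 + 0.048 + 0.078 + 0.083 + 0.061 − 0.040 = 0.896

0.896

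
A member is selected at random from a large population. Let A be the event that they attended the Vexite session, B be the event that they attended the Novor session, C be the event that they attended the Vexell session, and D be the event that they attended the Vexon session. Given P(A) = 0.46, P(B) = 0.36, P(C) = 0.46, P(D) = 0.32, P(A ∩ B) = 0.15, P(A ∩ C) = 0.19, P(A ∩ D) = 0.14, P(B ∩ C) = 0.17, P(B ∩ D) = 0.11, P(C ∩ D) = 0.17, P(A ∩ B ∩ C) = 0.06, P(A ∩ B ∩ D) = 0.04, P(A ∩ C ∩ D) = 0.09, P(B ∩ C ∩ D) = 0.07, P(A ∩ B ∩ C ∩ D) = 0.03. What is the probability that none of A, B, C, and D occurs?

By inclusion-exclusion,
P(A ∪ B ∪ C ∪ D) = 0.46 + 0.36 + 0.46 + 0.32 − 0.15 − 0.19 − 0.14 − 0.17 − 0.11 − 0.17 + 0.06 + 0.04 + 0.09 + 0.07 − 0.03 = 0.90
P(none) = 1 − 0.90 = 0.10

0.10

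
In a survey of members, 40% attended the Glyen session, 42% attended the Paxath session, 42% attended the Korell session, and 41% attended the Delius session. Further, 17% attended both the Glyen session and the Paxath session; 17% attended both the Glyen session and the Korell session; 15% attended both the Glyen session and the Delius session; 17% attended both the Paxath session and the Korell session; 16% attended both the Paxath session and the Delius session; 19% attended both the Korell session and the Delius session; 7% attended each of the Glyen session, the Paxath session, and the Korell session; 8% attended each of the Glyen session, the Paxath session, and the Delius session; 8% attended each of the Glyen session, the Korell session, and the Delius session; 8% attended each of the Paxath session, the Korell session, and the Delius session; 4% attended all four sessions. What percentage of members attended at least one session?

Inclusion–exclusion gives
P(union) = 40 + 42 + 42 + 41 − 17 − 17 − 15 − 17 − 16 − 19 + 7 + 8 + 8 + 8 − 4 = 91%

91%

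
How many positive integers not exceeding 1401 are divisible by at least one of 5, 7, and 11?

Using inclusion–exclusion:
⌊1401/5⌋ + ⌊1401/7⌋ + ⌊1401/11⌋ − ⌊1401/35⌋ − ⌊1401/55⌋ − ⌊1401/77⌋ + ⌊1401/385⌋ = 280 + 200 + 127 − 40 − 25 − 18 + 3 = 527

527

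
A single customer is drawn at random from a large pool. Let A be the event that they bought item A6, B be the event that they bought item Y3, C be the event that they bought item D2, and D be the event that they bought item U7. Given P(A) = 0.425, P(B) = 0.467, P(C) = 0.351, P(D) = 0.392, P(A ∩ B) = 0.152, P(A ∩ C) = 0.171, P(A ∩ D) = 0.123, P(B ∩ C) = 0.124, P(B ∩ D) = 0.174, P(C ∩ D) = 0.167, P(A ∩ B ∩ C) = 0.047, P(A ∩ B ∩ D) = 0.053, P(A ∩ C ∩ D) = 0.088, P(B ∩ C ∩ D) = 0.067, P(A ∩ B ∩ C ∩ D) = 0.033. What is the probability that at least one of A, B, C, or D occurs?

P(A ∪ B ∪ C ∪ D) = 0.425 + 0.467 + 0.351 + 0.392 − 0.152 − 0.171 − 0.123 − 0.124 − 0.174 − 0.167 + 0.047 + 0.053 + 0.088 + 0.067 − 0.033 = 0.946

0.946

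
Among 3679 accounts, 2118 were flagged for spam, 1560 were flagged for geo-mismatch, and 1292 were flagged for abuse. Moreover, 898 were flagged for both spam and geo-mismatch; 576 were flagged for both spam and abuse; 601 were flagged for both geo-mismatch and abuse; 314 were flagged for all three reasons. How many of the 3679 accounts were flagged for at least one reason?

3209

Inclusion–exclusion gives
|union| = 2118 + 1560 + 1292 − 898 − 576 − 601 + 314 = 3209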